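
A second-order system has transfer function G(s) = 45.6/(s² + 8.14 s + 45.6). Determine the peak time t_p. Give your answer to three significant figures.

ω_n = √45.6 = 6.75 rad/s; ζ = 8.14/(2·6.75) = 0.603.
ω_d = ω_n√(1−ζ²) = 5.39 rad/s. Then t_p = π/ω_d = 0.583 s.

t_p ≈ 0.583 s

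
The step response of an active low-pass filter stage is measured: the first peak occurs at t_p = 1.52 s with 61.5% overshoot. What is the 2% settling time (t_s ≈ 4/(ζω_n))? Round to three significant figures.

t_s ≈ 12.5 s

From the overshoot, ζ = −ln(OS)/√(π²+ln²(OS)) = 0.153.
From t_p = π/ω_d, ω_d = π/1.52 = 2.07 rad/s, so ω_n = ω_d/√(1−ζ²) = 2.09 rad/s.
t_s ≈ 4/(ζω_n) = 4/(0.153·2.09) = 12.5 s.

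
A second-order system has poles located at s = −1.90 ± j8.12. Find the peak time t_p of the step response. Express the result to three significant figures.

t_p = π/ω_d with ω_d = 8.12 (the imaginary part), so t_p = 0.387 s.

t_p ≈ 0.387 s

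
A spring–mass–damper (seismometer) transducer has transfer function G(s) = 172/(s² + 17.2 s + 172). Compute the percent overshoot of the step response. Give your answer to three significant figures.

%OS ≈ 6.53%

Matching coefficients with s² + 2ζω_n s + ω_n² gives ω_n² = 172 ⇒ ω_n = 13.1 rad/s, and ζ = 17.2/(2ω_n) = 0.656.
%OS = 100·exp(−πζ/√(1−ζ²)) = 6.53%.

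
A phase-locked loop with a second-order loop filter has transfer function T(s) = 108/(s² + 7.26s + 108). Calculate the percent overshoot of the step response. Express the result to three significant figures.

%OS ≈ 31.0%

ω_n = √108 = 10.4 rad/s; ζ = 7.26/(2·10.4) = 0.349.
%OS = 100 e^{−πζ/√(1−ζ²)} with ζ = 0.349 gives 31.0%.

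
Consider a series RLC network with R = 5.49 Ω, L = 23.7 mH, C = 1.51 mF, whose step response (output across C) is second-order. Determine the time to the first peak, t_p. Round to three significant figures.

t_p ≈ 0.0261 s

For a series RLC circuit (capacitor voltage as output), ω_n = 1/√(LC) = 1/√(23.7 mH · 1.51 mF) = 167 rad/s.
ζ = (R/2)·√(C/L) = (5.49/2)·√(1.51 mF/23.7 mH) = 0.693.
The damped frequency ω_d = ω_n√(1−ζ²) = 121 rad/s. t_p = π/ω_d = 0.0261 s.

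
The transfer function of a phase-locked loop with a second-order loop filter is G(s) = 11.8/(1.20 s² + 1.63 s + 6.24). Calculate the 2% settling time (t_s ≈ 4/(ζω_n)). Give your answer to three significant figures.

Dividing through by 1.20: denominator becomes s² + 1.358 s + 5.200.
So ω_n = √5.200 = 2.28 rad/s and ζ = 1.358/(2·2.28) = 0.298.
t_s ≈ 4/(ζω_n) = 5.89 s.

t_s ≈ 5.89 s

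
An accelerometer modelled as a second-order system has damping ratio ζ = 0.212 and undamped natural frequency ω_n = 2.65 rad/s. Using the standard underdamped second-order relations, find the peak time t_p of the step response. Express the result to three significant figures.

t_p ≈ 1.21 s

The damped frequency is ω_d = ω_n√(1−ζ²) = 2.65·√(1−0.0449) = 2.59 rad/s.
Peak time t_p = π/ω_d = π/2.59 = 1.21 s.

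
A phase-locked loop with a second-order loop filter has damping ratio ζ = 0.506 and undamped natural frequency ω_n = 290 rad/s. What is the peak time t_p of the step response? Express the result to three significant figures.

The damped frequency is ω_d = ω_n√(1−ζ²) = 290·√(1−0.256) = 250 rad/s.
Peak time t_p = π/ω_d = π/250 = 0.0126 s.

t_p ≈ 0.0126 s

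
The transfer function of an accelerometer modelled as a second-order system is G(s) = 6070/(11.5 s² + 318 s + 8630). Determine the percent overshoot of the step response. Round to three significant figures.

Dividing through by 11.5: denominator becomes s² + 27.65 s + 750.4.
So ω_n = √750.4 = 27.4 rad/s and ζ = 27.65/(2·27.4) = 0.505.
Overshoot: exp(−π·0.505/√(1−0.505²)) = 0.159, i.e. 15.9%.

%OS ≈ 15.9%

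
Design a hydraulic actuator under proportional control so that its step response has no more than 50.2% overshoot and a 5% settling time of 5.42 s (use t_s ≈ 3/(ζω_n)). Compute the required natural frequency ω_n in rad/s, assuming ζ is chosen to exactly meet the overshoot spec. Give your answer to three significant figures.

ω_n ≈ 2.58 rad/s

ζ = −ln(OS)/√(π² + (ln OS)²). With OS = 0.502, ln OS = −0.6892 and ζ = 0.6892/3.216 = 0.214.
From t_s ≈ 3/(ζω_n): ω_n = 3/(ζ·t_s) = 3/(0.214·5.42) = 2.58 rad/s.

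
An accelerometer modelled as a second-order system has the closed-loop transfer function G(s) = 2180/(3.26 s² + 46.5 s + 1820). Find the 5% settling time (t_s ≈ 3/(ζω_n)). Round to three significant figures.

Dividing through by 3.26: denominator becomes s² + 14.26 s + 558.3.
So ω_n = √558.3 = 23.6 rad/s and ζ = 14.26/(2·23.6) = 0.302.
t_s ≈ 3/(ζω_n) = 0.421 s.

t_s ≈ 0.421 s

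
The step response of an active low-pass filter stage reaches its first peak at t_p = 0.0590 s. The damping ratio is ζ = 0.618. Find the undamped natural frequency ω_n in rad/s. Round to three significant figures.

Peak time t_p = π/ω_d, so ω_d = π/t_p = π/0.0590 = 53.2 rad/s.
ω_n = ω_d/√(1−ζ²) = 53.2/√0.618 = 67.7 rad/s.

ω_n ≈ 67.7 rad/s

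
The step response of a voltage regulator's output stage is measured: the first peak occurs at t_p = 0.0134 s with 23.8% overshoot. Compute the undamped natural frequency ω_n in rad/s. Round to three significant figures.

ζ from %OS: ζ = |ln 0.238|/√(π²+ln²0.238) = 0.416.
t_p = π/ω_d ⇒ ω_d = 234 rad/s; then ω_n = ω_d/√(1−ζ²) = 258 rad/s.

ω_n ≈ 258 rad/s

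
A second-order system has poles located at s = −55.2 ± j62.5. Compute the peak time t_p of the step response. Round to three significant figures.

t_p ≈ 0.0503 s

t_p = π/ω_d with ω_d = 62.5 (the imaginary part), so t_p = 0.0503 s.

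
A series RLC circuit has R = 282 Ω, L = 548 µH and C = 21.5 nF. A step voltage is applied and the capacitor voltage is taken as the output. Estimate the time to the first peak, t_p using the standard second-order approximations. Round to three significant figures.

For a series RLC circuit (capacitor voltage as output), ω_n = 1/√(LC) = 1/√(548 µH · 21.5 nF) = 291000 rad/s.
ζ = (R/2)·√(C/L) = (282/2)·√(21.5 nF/548 µH) = 0.883.
ω_d = ω_n√(1−ζ²) = 137000 rad/s. t_p = π/ω_d = 0.0000230 s.

t_p ≈ 0.0000230 s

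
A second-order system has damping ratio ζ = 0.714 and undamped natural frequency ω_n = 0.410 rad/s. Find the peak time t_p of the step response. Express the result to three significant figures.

The damped frequency is ω_d = ω_n√(1−ζ²) = 0.410·√(1−0.510) = 0.287 rad/s.
Peak time t_p = π/ω_d = π/0.287 = 10.9 s.

t_p ≈ 10.9 s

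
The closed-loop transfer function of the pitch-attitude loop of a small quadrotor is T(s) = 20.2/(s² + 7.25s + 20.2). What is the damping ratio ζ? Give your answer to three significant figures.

ζ ≈ 0.807

Matching coefficients with s² + 2ζω_n s + ω_n² gives ω_n² = 20.2 ⇒ ω_n = 4.49 rad/s, and ζ = 7.25/(2ω_n) = 0.807.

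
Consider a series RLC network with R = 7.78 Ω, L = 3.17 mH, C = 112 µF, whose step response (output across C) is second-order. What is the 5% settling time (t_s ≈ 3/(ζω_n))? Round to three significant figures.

For a series RLC circuit (capacitor voltage as output), ω_n = 1/√(LC) = 1/√(3.17 mH · 112 µF) = 1680 rad/s.
ζ = (R/2)·√(C/L) = (7.78/2)·√(112 µF/3.17 mH) = 0.731.
t_s ≈ 3/(ζω_n) = 0.00244 s.

t_s ≈ 0.00244 s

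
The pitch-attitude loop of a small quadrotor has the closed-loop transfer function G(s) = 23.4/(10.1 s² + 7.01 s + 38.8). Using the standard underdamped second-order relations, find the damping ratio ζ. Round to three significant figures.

ζ ≈ 0.177

Dividing through by 10.1: denominator becomes s² + 0.6941 s + 3.842.
So ω_n = √3.842 = 1.96 rad/s and ζ = 0.6941/(2·1.96) = 0.177.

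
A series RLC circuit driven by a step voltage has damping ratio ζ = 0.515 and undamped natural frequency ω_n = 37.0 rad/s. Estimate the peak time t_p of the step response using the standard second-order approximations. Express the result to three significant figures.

t_p ≈ 0.0991 s

The damped frequency is ω_d = ω_n√(1−ζ²) = 37.0·√(1−0.265) = 31.7 rad/s.
Peak time t_p = π/ω_d = π/31.7 = 0.0991 s.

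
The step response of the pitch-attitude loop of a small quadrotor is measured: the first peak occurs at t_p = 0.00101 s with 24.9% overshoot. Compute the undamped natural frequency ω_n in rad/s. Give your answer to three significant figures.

The overshoot fixes ζ = −ln(OS)/√(π²+ln²(OS)) = 0.405.
From t_p = π/ω_d, ω_d = π/0.00101 = 3110 rad/s, so ω_n = ω_d/√(1−ζ²) = 3400 rad/s.

ω_n ≈ 3400 rad/s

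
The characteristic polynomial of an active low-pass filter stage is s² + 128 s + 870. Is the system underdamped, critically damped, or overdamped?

overdamped

a² − 4b = 13000 > 0 (two distinct real roots); the system is overdamped.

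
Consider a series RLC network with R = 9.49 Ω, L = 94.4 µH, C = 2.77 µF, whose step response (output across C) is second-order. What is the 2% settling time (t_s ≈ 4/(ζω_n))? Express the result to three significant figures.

t_s ≈ 0.0000796 s

For a series RLC circuit (capacitor voltage as output), ω_n = 1/√(LC) = 1/√(94.4 µH · 2.77 µF) = 61800 rad/s.
ζ = (R/2)·√(C/L) = (9.49/2)·√(2.77 µF/94.4 µH) = 0.813.
t_s ≈ 4/(ζω_n) = 0.0000796 s.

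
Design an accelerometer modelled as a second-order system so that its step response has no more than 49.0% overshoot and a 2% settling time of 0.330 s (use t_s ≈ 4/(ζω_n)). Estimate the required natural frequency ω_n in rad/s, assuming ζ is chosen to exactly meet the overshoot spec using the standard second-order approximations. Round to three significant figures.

From %OS = 100·exp(−πζ/√(1−ζ²)), invert to get ζ = −ln(OS)/√(π² + ln²(OS)) with OS = 0.490.
−ln 0.490 = 0.7133, so ζ = 0.7133/√(π² + 0.5089) = 0.221.
Then ω_n = 4/(ζ t_s) = 4/(0.221 × 0.330) = 54.7 rad/s.

ω_n ≈ 54.7 rad/s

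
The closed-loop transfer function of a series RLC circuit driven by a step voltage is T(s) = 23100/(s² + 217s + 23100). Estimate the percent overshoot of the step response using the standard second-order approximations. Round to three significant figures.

%OS ≈ 4.07%

Matching coefficients with s² + 2ζω_n s + ω_n² gives ω_n² = 23100 ⇒ ω_n = 152 rad/s, and ζ = 217/(2ω_n) = 0.714.
%OS = 100 e^{−πζ/√(1−ζ²)} with ζ = 0.714 gives 4.07%.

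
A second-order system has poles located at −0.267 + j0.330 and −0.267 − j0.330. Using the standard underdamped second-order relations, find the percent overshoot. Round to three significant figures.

%OS ≈ 7.87%

|pole| = ω_n = √(0.267² + 0.330²) = 0.424 rad/s; ζ = cos θ = σ/ω_n = 0.629.
%OS = 100·exp(−πζ/√(1−ζ²)) = 7.87%.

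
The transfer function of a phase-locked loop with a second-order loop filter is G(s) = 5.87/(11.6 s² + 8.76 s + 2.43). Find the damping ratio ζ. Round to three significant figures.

Dividing through by 11.6: denominator becomes s² + 0.7552 s + 0.2095.
So ω_n = √0.2095 = 0.458 rad/s and ζ = 0.7552/(2·0.458) = 0.825.

ζ ≈ 0.825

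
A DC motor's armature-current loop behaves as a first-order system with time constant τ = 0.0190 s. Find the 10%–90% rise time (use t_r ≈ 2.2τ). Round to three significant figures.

t_r ≈ 2.2τ = 0.0418 s.

t_r ≈ 0.0418 s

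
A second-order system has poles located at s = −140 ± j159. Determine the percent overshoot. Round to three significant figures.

%OS ≈ 6.29%

|pole| = ω_n = √(140² + 159²) = 212 rad/s; ζ = cos θ = σ/ω_n = 0.661.
Overshoot: exp(−π·0.661/√(1−0.661²)) = 0.0629, i.e. 6.29%.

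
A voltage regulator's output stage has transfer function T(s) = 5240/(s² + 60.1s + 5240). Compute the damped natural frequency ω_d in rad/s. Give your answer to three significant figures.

ω_d ≈ 65.9 rad/s

Comparing the denominator to s² + 2ζω_n s + ω_n²: ω_n = √5240 = 72.4 rad/s, and 2ζω_n = 60.1 so ζ = 60.1/(2·72.4) = 0.415.
The damped frequency ω_d = ω_n√(1−ζ²) = 65.9 rad/s.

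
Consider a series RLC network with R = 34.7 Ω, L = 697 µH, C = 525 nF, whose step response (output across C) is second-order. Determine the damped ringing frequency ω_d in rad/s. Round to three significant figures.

For a series RLC circuit (capacitor voltage as output), ω_n = 1/√(LC) = 1/√(697 µH · 525 nF) = 52300 rad/s.
ζ = (R/2)·√(C/L) = (34.7/2)·√(525 nF/697 µH) = 0.476.
ω_d = ω_n√(1−ζ²) = 46000 rad/s.

ω_d ≈ 46000 rad/s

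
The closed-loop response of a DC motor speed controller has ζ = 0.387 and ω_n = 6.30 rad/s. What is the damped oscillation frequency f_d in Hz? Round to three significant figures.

ω_d = ω_n√(1−ζ²) = 6.30·√0.850 = 5.81 rad/s.
f_d = ω_d/(2π) = 0.925 Hz.

f_d ≈ 0.925 Hz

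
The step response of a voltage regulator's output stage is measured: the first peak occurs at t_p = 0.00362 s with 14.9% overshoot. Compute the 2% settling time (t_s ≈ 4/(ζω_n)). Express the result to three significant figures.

The overshoot fixes ζ = −ln(OS)/√(π²+ln²(OS)) = 0.518.
From t_p = π/ω_d, ω_d = π/0.00362 = 868 rad/s, so ω_n = ω_d/√(1−ζ²) = 1010 rad/s.
t_s ≈ 4/(ζω_n) = 4/(0.518·1010) = 0.00761 s.

t_s ≈ 0.00761 s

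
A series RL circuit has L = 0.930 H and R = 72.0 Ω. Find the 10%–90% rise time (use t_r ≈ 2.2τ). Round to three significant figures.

t_r ≈ 0.0284 s

τ = L/R = 0.930/72.0 = 0.0129 s.
t_r ≈ 2.2τ = 0.0284 s.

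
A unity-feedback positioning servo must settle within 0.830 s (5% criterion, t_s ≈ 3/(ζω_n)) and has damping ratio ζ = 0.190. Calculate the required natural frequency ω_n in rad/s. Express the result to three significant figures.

ω_n ≈ 19.0 rad/s

Rearranging t_s ≈ 3/(ζω_n) gives ω_n = 3/(ζ·t_s) = 3/(0.190 × 0.830) = 19.0 rad/s.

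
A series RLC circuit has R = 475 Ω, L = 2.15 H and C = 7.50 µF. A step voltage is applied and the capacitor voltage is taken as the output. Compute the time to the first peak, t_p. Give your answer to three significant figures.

For a series RLC circuit (capacitor voltage as output), ω_n = 1/√(LC) = 1/√(2.15 H · 7.50 µF) = 249 rad/s.
ζ = (R/2)·√(C/L) = (475/2)·√(7.50 µF/2.15 H) = 0.444.
The damped frequency ω_d = ω_n√(1−ζ²) = 223 rad/s. t_p = π/ω_d = 0.0141 s.

t_p ≈ 0.0141 s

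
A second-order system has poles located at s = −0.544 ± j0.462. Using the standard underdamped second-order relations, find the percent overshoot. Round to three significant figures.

%OS ≈ 2.47%

With σ = 0.544, ω_d = 0.462: ω_n = √(σ²+ω_d²) = 0.714 rad/s, ζ = σ/ω_n = 0.762.
%OS = 100·exp(−πζ/√(1−ζ²)) = 2.47%.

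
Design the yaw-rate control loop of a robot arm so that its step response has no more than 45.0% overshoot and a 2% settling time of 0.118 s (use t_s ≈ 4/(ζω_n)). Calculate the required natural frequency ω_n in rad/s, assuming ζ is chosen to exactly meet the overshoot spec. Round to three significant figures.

ω_n ≈ 138 rad/s

From %OS = 100·exp(−πζ/√(1−ζ²)), invert to get ζ = −ln(OS)/√(π² + ln²(OS)) with OS = 0.450.
−ln 0.450 = 0.7985, so ζ = 0.7985/√(π² + 0.6376) = 0.246.
From t_s ≈ 4/(ζω_n): ω_n = 4/(ζ·t_s) = 4/(0.246·0.118) = 138 rad/s.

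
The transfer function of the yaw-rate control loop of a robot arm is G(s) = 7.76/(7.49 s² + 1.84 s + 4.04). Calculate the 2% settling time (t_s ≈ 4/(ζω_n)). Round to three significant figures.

t_s ≈ 32.6 s

Dividing through by 7.49: denominator becomes s² + 0.2457 s + 0.5394.
So ω_n = √0.5394 = 0.734 rad/s and ζ = 0.2457/(2·0.734) = 0.167.
t_s ≈ 4/(ζω_n) = 32.6 s.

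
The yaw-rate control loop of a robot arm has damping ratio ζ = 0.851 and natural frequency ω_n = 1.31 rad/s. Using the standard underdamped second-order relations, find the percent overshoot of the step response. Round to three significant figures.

%OS ≈ 0.615%

For an underdamped second-order system, %OS = 100·exp(−πζ/√(1−ζ²)).
πζ/√(1−ζ²) = π·0.851/√(1−0.724) = 5.091, so %OS = 100·e^(−5.091) = 0.615%.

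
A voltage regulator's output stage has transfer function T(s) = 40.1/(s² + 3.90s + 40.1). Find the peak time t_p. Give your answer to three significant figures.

t_p ≈ 0.521 s

Matching coefficients with s² + 2ζω_n s + ω_n² gives ω_n² = 40.1 ⇒ ω_n = 6.33 rad/s, and ζ = 3.90/(2ω_n) = 0.308.
ω_d = 6.33·√(1 − 0.308²) = 6.02 rad/s. Then t_p = π/ω_d = 0.521 s.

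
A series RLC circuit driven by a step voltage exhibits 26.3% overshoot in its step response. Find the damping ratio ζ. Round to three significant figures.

From %OS = 100·exp(−πζ/√(1−ζ²)), invert to get ζ = −ln(OS)/√(π² + ln²(OS)) with OS = 0.263.
−ln 0.263 = 1.336, so ζ = 1.336/√(π² + 1.784) = 0.391.

ζ ≈ 0.391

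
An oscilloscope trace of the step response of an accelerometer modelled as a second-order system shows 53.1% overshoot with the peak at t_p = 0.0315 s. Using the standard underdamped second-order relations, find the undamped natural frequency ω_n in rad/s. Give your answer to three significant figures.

ω_n ≈ 102 rad/s

From the overshoot, ζ = −ln(OS)/√(π²+ln²(OS)) = 0.198.
From t_p = π/ω_d, ω_d = π/0.0315 = 99.7 rad/s, so ω_n = ω_d/√(1−ζ²) = 102 rad/s.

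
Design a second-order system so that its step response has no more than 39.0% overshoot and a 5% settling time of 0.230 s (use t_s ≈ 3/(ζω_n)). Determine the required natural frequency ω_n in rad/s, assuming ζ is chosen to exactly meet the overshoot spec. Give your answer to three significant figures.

ζ = −ln(OS)/√(π² + (ln OS)²). With OS = 0.390, ln OS = −0.9416 and ζ = 0.9416/3.280 = 0.287.
Then ω_n = 3/(ζ t_s) = 3/(0.287 × 0.230) = 45.4 rad/s.

ω_n ≈ 45.4 rad/s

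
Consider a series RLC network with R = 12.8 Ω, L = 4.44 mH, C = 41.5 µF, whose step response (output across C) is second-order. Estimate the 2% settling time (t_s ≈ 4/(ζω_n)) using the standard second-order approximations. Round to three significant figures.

For a series RLC circuit (capacitor voltage as output), ω_n = 1/√(LC) = 1/√(4.44 mH · 41.5 µF) = 2330 rad/s.
ζ = (R/2)·√(C/L) = (12.8/2)·√(41.5 µF/4.44 mH) = 0.619.
t_s ≈ 4/(ζω_n) = 0.00278 s.

t_s ≈ 0.00278 s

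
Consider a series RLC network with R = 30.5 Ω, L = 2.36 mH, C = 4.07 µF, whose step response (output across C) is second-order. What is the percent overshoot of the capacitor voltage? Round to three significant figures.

For a series RLC circuit (capacitor voltage as output), ω_n = 1/√(LC) = 1/√(2.36 mH · 4.07 µF) = 10200 rad/s.
ζ = (R/2)·√(C/L) = (30.5/2)·√(4.07 µF/2.36 mH) = 0.633.
Overshoot: exp(−π·0.633/√(1−0.633²)) = 0.0765, i.e. 7.65%.

%OS ≈ 7.65%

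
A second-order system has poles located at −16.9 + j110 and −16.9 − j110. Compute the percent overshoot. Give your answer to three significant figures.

%OS ≈ 61.7%

With σ = 16.9, ω_d = 110: ω_n = √(σ²+ω_d²) = 111 rad/s, ζ = σ/ω_n = 0.152.
%OS = 100 e^{−πζ/√(1−ζ²)} with ζ = 0.152 gives 61.7%.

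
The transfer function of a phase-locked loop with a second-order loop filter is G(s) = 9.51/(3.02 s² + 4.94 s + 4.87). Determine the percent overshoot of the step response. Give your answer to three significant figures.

Dividing through by 3.02: denominator becomes s² + 1.636 s + 1.613.
So ω_n = √1.613 = 1.27 rad/s and ζ = 1.636/(2·1.27) = 0.644.
Overshoot: exp(−π·0.644/√(1−0.644²)) = 0.0710, i.e. 7.10%.

%OS ≈ 7.10%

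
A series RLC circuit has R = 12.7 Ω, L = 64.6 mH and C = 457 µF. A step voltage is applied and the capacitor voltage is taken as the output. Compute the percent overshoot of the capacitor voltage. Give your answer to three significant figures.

%OS ≈ 13.7%

For a series RLC circuit (capacitor voltage as output), ω_n = 1/√(LC) = 1/√(64.6 mH · 457 µF) = 184 rad/s.
ζ = (R/2)·√(C/L) = (12.7/2)·√(457 µF/64.6 mH) = 0.534.
%OS = 100·exp(−πζ/√(1−ζ²)) = 13.7%.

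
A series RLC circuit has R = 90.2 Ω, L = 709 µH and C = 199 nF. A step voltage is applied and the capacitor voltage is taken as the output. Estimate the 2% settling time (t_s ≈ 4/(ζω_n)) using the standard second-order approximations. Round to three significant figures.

t_s ≈ 0.0000629 s

For a series RLC circuit (capacitor voltage as output), ω_n = 1/√(LC) = 1/√(709 µH · 199 nF) = 84200 rad/s.
ζ = (R/2)·√(C/L) = (90.2/2)·√(199 nF/709 µH) = 0.756.
t_s ≈ 4/(ζω_n) = 0.0000629 s.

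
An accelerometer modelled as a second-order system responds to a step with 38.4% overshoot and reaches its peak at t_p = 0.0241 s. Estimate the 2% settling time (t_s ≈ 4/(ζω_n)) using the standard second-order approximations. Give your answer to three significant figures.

ζ from %OS: ζ = |ln 0.384|/√(π²+ln²0.384) = 0.291.
t_p = π/ω_d ⇒ ω_d = 130 rad/s; then ω_n = ω_d/√(1−ζ²) = 136 rad/s.
t_s ≈ 4/(ζω_n) = 4/(0.291·136) = 0.101 s.

t_s ≈ 0.101 s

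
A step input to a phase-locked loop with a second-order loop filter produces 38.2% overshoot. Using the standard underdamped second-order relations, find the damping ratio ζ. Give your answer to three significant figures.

Inverting the overshoot relation: ζ = |ln 0.382|/√(π² + ln²0.382) = 0.293.

ζ ≈ 0.293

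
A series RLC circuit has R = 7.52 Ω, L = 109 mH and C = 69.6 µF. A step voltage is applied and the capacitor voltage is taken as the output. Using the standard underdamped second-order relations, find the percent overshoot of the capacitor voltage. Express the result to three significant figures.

For a series RLC circuit (capacitor voltage as output), ω_n = 1/√(LC) = 1/√(109 mH · 69.6 µF) = 363 rad/s.
ζ = (R/2)·√(C/L) = (7.52/2)·√(69.6 µF/109 mH) = 0.0950.
%OS = 100 e^{−πζ/√(1−ζ²)} with ζ = 0.0950 gives 74.1%.

%OS ≈ 74.1%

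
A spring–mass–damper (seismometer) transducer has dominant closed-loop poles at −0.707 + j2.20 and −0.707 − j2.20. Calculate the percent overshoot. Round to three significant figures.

With σ = 0.707, ω_d = 2.20: ω_n = √(σ²+ω_d²) = 2.31 rad/s, ζ = σ/ω_n = 0.306.
Overshoot: exp(−π·0.306/√(1−0.306²)) = 0.364, i.e. 36.4%.

%OS ≈ 36.4%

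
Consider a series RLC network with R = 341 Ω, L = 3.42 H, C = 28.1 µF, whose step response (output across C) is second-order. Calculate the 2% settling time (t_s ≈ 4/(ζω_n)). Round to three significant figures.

t_s ≈ 0.0802 s

For a series RLC circuit (capacitor voltage as output), ω_n = 1/√(LC) = 1/√(3.42 H · 28.1 µF) = 102 rad/s.
ζ = (R/2)·√(C/L) = (341/2)·√(28.1 µF/3.42 H) = 0.489.
t_s ≈ 4/(ζω_n) = 0.0802 s.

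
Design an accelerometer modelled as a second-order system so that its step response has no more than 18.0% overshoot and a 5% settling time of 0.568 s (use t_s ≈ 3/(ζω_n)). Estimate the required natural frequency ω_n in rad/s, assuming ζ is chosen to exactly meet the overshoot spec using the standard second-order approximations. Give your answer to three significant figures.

ω_n ≈ 11.0 rad/s

Inverting the overshoot relation: ζ = |ln 0.180|/√(π² + ln²0.180) = 0.479.
From t_s ≈ 3/(ζω_n): ω_n = 3/(ζ·t_s) = 3/(0.479·0.568) = 11.0 rad/s.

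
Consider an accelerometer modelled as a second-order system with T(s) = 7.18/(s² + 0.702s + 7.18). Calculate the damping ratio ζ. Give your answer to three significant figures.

Matching coefficients with s² + 2ζω_n s + ω_n² gives ω_n² = 7.18 ⇒ ω_n = 2.68 rad/s, and ζ = 0.702/(2ω_n) = 0.131.

ζ ≈ 0.131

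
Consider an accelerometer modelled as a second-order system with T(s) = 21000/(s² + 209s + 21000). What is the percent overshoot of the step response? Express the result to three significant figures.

ω_n = √21000 = 145 rad/s; ζ = 209/(2·145) = 0.721.
%OS = 100·exp(−πζ/√(1−ζ²)) = 3.80%.

%OS ≈ 3.80%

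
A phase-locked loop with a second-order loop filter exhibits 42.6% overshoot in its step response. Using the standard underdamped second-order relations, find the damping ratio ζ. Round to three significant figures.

ζ ≈ 0.262

ζ = −ln(OS)/√(π² + (ln OS)²). With OS = 0.426, ln OS = −0.8533 and ζ = 0.8533/3.255 = 0.262.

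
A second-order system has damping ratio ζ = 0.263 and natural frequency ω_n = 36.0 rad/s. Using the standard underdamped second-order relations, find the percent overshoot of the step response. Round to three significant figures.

%OS ≈ 42.5%

For an underdamped second-order system, %OS = 100·exp(−πζ/√(1−ζ²)).
πζ/√(1−ζ²) = π·0.263/√(1−0.0692) = 0.8564, so %OS = 100·e^(−0.8564) = 42.5%.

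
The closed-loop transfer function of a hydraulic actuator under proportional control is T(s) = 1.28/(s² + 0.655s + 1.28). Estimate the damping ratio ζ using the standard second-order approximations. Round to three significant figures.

ω_n = √1.28 = 1.13 rad/s; ζ = 0.655/(2·1.13) = 0.289.

ζ ≈ 0.289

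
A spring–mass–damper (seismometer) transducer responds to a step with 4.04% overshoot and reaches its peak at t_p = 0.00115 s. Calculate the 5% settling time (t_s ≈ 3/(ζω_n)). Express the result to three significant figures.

From the overshoot, ζ = −ln(OS)/√(π²+ln²(OS)) = 0.715.
t_p = π/ω_d ⇒ ω_d = 2730 rad/s; then ω_n = ω_d/√(1−ζ²) = 3900 rad/s.
t_s ≈ 3/(ζω_n) = 3/(0.715·3900) = 0.00108 s.

t_s ≈ 0.00108 s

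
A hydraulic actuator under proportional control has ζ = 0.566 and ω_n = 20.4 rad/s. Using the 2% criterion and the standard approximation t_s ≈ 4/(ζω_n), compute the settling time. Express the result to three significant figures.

t_s ≈ 0.346 s

t_s ≈ 4/(ζω_n) = 4/(0.566 × 20.4) = 0.346 s.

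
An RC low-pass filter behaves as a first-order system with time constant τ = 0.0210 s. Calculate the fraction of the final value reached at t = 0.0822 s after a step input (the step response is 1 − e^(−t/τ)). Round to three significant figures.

y/y_∞ ≈ 0.980

y(t)/y_∞ = 1 − e^(−t/τ) = 1 − e^(−0.0822/0.0210) = 1 − e^(−3.91) = 0.980.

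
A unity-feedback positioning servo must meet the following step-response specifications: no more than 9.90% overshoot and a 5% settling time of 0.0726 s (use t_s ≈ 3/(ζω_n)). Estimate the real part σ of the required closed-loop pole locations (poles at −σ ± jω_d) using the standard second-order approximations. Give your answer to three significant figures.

σ ≈ 41.3

The settling-time spec alone fixes σ = ζω_n = 3/t_s = 3/0.0726 = 41.3.
(Overshoot then fixes ζ = 0.593 and hence ω_d = σ·√(1−ζ²)/ζ = 56.1 rad/s.)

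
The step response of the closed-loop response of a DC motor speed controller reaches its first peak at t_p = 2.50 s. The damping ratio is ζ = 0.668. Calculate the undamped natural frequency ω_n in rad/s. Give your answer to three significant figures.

Peak time t_p = π/ω_d, so ω_d = π/t_p = π/2.50 = 1.26 rad/s.
ω_n = ω_d/√(1−ζ²) = 1.26/√0.554 = 1.69 rad/s.

ω_n ≈ 1.69 rad/s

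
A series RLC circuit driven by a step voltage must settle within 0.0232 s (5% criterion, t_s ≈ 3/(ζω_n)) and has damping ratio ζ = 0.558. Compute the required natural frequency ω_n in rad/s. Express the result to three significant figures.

Rearranging t_s ≈ 3/(ζω_n) gives ω_n = 3/(ζ·t_s) = 3/(0.558 × 0.0232) = 232 rad/s.

ω_n ≈ 232 rad/s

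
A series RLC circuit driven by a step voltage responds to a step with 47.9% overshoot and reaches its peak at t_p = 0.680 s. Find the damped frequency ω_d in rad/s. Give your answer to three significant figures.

t_p = π/ω_d, so ω_d = π/0.680 = 4.62 rad/s.

ω_d ≈ 4.62 rad/s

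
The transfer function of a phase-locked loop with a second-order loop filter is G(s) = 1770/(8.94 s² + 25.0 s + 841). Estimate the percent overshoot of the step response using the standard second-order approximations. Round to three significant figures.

Dividing through by 8.94: denominator becomes s² + 2.796 s + 94.07.
So ω_n = √94.07 = 9.70 rad/s and ζ = 2.796/(2·9.70) = 0.144.
%OS = 100 e^{−πζ/√(1−ζ²)} with ζ = 0.144 gives 63.3%.

%OS ≈ 63.3%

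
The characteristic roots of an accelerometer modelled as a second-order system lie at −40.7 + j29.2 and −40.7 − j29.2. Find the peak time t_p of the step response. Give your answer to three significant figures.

t_p = π/ω_d with ω_d = 29.2 (the imaginary part), so t_p = 0.108 s.

t_p ≈ 0.108 s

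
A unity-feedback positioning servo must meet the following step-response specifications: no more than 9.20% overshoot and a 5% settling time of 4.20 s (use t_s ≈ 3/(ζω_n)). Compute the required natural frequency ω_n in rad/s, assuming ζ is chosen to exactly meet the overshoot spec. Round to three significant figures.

ω_n ≈ 1.18 rad/s

From %OS = 100·exp(−πζ/√(1−ζ²)), invert to get ζ = −ln(OS)/√(π² + ln²(OS)) with OS = 0.0920.
−ln 0.0920 = 2.386, so ζ = 2.386/√(π² + 5.693) = 0.605.
Then ω_n = 3/(ζ t_s) = 3/(0.605 × 4.20) = 1.18 rad/s.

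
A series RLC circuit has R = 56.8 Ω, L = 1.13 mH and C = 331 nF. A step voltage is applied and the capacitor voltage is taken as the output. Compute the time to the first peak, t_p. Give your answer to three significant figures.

For a series RLC circuit (capacitor voltage as output), ω_n = 1/√(LC) = 1/√(1.13 mH · 331 nF) = 51700 rad/s.
ζ = (R/2)·√(C/L) = (56.8/2)·√(331 nF/1.13 mH) = 0.486.
ω_d = 51700·√(1 − 0.486²) = 45200 rad/s. t_p = π/ω_d = 0.0000695 s.

t_p ≈ 0.0000695 s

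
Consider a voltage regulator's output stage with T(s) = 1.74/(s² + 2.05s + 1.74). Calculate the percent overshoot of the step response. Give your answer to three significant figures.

ω_n = √1.74 = 1.32 rad/s; ζ = 2.05/(2·1.32) = 0.777.
Overshoot: exp(−π·0.777/√(1−0.777²)) = 0.0207, i.e. 2.07%.

%OS ≈ 2.07%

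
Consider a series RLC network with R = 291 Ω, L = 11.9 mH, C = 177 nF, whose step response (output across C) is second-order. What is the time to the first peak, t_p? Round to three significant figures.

t_p ≈ 0.000174 s

For a series RLC circuit (capacitor voltage as output), ω_n = 1/√(LC) = 1/√(11.9 mH · 177 nF) = 21800 rad/s.
ζ = (R/2)·√(C/L) = (291/2)·√(177 nF/11.9 mH) = 0.561.
The damped frequency ω_d = ω_n√(1−ζ²) = 18000 rad/s. t_p = π/ω_d = 0.000174 s.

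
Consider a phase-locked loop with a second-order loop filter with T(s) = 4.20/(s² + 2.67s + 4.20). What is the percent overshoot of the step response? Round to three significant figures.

Matching coefficients with s² + 2ζω_n s + ω_n² gives ω_n² = 4.20 ⇒ ω_n = 2.05 rad/s, and ζ = 2.67/(2ω_n) = 0.651.
Overshoot: exp(−π·0.651/√(1−0.651²)) = 0.0674, i.e. 6.74%.

%OS ≈ 6.74%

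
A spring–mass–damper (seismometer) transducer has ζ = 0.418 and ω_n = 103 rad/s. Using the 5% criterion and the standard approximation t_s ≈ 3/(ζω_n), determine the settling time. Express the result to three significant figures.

t_s ≈ 3/(ζω_n) = 3/(0.418 × 103) = 0.0697 s.

t_s ≈ 0.0697 s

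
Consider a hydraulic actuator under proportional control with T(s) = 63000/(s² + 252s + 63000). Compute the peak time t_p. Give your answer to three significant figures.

t_p ≈ 0.0145 s

Comparing the denominator to s² + 2ζω_n s + ω_n²: ω_n = √63000 = 251 rad/s, and 2ζω_n = 252 so ζ = 252/(2·251) = 0.502.
The damped frequency ω_d = ω_n√(1−ζ²) = 217 rad/s. Then t_p = π/ω_d = 0.0145 s.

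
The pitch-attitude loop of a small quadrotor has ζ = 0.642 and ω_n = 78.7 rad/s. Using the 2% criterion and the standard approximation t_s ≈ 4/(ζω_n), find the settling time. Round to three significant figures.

t_s ≈ 4/(ζω_n) = 4/(0.642 × 78.7) = 0.0792 s.

t_s ≈ 0.0792 s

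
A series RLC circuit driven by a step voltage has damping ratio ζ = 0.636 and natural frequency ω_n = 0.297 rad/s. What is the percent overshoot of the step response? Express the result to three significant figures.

%OS ≈ 7.51%

For an underdamped second-order system, %OS = 100·exp(−πζ/√(1−ζ²)).
πζ/√(1−ζ²) = π·0.636/√(1−0.404) = 2.589, so %OS = 100·e^(−2.589) = 7.51%.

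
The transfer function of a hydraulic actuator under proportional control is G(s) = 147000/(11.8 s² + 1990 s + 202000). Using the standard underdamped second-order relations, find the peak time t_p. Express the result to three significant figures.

Dividing through by 11.8: denominator becomes s² + 168.6 s + 17120.
So ω_n = √17120 = 131 rad/s and ζ = 168.6/(2·131) = 0.644.
ω_d = ω_n√(1−ζ²) = 100 rad/s. t_p = π/ω_d = 0.0314 s.

t_p ≈ 0.0314 s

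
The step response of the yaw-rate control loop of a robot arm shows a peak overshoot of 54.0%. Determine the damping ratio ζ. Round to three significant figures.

Inverting the overshoot relation: ζ = |ln 0.540|/√(π² + ln²0.540) = 0.192.

ζ ≈ 0.192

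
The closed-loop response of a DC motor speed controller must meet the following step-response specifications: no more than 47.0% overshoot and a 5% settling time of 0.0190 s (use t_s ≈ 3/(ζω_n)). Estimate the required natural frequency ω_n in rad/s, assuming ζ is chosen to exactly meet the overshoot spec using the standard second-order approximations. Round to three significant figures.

ω_n ≈ 676 rad/s

ζ = −ln(OS)/√(π² + (ln OS)²). With OS = 0.470, ln OS = −0.7550 and ζ = 0.7550/3.231 = 0.234.
From t_s ≈ 3/(ζω_n): ω_n = 3/(ζ·t_s) = 3/(0.234·0.0190) = 676 rad/s.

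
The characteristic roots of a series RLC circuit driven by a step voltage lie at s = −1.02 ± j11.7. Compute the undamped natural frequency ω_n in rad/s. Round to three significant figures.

The poles are at −σ ± jω_d with σ = 1.02 and ω_d = 11.7, so ω_n = √(σ²+ω_d²) = 11.7 rad/s and ζ = σ/ω_n = 0.0869.

ω_n ≈ 11.7 rad/s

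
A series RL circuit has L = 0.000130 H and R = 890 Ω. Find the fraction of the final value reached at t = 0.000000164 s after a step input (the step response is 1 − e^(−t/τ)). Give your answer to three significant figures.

y/y_∞ ≈ 0.675

τ = L/R = 0.000130/890 = 0.000000146 s.
y(t)/y_∞ = 1 − e^(−t/τ) = 1 − e^(−0.000000164/0.000000146) = 1 − e^(−1.12) = 0.675.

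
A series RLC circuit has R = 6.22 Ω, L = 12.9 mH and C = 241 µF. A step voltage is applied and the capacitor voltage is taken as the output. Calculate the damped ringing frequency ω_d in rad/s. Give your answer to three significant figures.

For a series RLC circuit (capacitor voltage as output), ω_n = 1/√(LC) = 1/√(12.9 mH · 241 µF) = 567 rad/s.
ζ = (R/2)·√(C/L) = (6.22/2)·√(241 µF/12.9 mH) = 0.425.
ω_d = ω_n√(1−ζ²) = 513 rad/s.

ω_d ≈ 513 rad/s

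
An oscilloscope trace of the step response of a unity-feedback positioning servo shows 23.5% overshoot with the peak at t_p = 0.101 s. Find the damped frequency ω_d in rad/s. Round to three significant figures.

t_p = π/ω_d, so ω_d = π/0.101 = 31.1 rad/s.

ω_d ≈ 31.1 rad/s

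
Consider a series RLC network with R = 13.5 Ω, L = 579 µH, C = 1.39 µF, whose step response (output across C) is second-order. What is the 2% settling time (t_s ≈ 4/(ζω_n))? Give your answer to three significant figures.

For a series RLC circuit (capacitor voltage as output), ω_n = 1/√(LC) = 1/√(579 µH · 1.39 µF) = 35200 rad/s.
ζ = (R/2)·√(C/L) = (13.5/2)·√(1.39 µF/579 µH) = 0.331.
t_s ≈ 4/(ζω_n) = 0.000343 s.

t_s ≈ 0.000343 s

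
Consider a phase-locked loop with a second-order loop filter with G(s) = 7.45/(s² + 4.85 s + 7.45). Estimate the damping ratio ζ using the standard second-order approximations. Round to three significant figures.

ζ ≈ 0.888

ω_n = √7.45 = 2.73 rad/s; ζ = 4.85/(2·2.73) = 0.888.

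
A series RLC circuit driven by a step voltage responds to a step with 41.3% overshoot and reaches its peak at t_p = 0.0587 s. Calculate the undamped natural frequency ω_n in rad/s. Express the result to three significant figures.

ζ from %OS: ζ = |ln 0.413|/√(π²+ln²0.413) = 0.271.
t_p = π/ω_d ⇒ ω_d = 53.5 rad/s; then ω_n = ω_d/√(1−ζ²) = 55.6 rad/s.

ω_n ≈ 55.6 rad/s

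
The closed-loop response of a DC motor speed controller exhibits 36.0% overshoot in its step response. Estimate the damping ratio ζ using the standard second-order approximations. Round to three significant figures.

ζ ≈ 0.309

ζ = −ln(OS)/√(π² + (ln OS)²). With OS = 0.360, ln OS = −1.022 and ζ = 1.022/3.304 = 0.309.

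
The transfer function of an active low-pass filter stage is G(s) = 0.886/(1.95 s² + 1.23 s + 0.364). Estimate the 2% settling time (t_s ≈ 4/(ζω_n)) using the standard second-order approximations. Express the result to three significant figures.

Dividing through by 1.95: denominator becomes s² + 0.6308 s + 0.1867.
So ω_n = √0.1867 = 0.432 rad/s and ζ = 0.6308/(2·0.432) = 0.730.
t_s ≈ 4/(ζω_n) = 12.7 s.

t_s ≈ 12.7 s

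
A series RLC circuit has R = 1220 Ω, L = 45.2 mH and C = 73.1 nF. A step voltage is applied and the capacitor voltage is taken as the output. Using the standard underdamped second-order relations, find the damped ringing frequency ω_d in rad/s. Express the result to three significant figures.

For a series RLC circuit (capacitor voltage as output), ω_n = 1/√(LC) = 1/√(45.2 mH · 73.1 nF) = 17400 rad/s.
ζ = (R/2)·√(C/L) = (1220/2)·√(73.1 nF/45.2 mH) = 0.776.
ω_d = 17400·√(1 − 0.776²) = 11000 rad/s.

ω_d ≈ 11000 rad/s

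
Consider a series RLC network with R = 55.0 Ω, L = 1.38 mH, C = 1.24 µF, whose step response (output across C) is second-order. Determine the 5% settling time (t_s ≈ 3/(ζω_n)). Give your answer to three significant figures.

t_s ≈ 0.000151 s

For a series RLC circuit (capacitor voltage as output), ω_n = 1/√(LC) = 1/√(1.38 mH · 1.24 µF) = 24200 rad/s.
ζ = (R/2)·√(C/L) = (55.0/2)·√(1.24 µF/1.38 mH) = 0.824.
t_s ≈ 3/(ζω_n) = 0.000151 s.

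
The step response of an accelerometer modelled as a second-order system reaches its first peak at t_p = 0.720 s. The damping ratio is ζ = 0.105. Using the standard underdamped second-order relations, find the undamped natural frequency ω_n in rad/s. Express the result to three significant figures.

Peak time t_p = π/ω_d, so ω_d = π/t_p = π/0.720 = 4.36 rad/s.
ω_n = ω_d/√(1−ζ²) = 4.36/√0.989 = 4.39 rad/s.

ω_n ≈ 4.39 rad/s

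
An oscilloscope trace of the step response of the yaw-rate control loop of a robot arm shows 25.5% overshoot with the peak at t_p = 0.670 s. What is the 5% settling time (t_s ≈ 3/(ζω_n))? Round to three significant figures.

t_s ≈ 1.47 s

From the overshoot, ζ = −ln(OS)/√(π²+ln²(OS)) = 0.399.
From t_p = π/ω_d, ω_d = π/0.670 = 4.69 rad/s, so ω_n = ω_d/√(1−ζ²) = 5.11 rad/s.
t_s ≈ 3/(ζω_n) = 3/(0.399·5.11) = 1.47 s.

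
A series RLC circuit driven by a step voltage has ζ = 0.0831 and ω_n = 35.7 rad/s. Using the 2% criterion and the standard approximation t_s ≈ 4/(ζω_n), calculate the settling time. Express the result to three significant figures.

t_s ≈ 4/(ζω_n) = 4/(0.0831 × 35.7) = 1.35 s.

t_s ≈ 1.35 s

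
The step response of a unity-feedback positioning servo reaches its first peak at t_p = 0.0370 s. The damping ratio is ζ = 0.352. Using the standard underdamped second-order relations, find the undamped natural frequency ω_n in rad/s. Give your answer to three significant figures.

ω_n ≈ 90.7 rad/s

Peak time t_p = π/ω_d, so ω_d = π/t_p = π/0.0370 = 84.9 rad/s.
ω_n = ω_d/√(1−ζ²) = 84.9/√0.876 = 90.7 rad/s.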